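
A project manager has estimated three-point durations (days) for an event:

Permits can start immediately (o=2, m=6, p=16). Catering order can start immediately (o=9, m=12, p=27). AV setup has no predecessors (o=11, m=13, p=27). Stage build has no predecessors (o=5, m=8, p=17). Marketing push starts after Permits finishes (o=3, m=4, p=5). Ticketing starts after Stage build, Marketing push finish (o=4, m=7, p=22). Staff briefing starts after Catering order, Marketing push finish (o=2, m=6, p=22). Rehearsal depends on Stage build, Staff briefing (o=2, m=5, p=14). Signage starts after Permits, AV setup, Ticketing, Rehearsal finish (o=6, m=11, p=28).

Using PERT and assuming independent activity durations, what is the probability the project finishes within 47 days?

0.836

te_Permits = (2 + 4·6 + 16)/6 = 42/6 = 7; σ²_Permits = ((16−2)/6)² = 5.444
te_Catering order = (9 + 4·12 + 27)/6 = 84/6 = 14; σ²_Catering order = ((27−9)/6)² = 9.000
te_AV setup = (11 + 4·13 + 27)/6 = 90/6 = 15; σ²_AV setup = ((27−11)/6)² = 7.111
te_Stage build = (5 + 4·8 + 17)/6 = 54/6 = 9; σ²_Stage build = ((17−5)/6)² = 4.000
te_Marketing push = (3 + 4·4 + 5)/6 = 24/6 = 4; σ²_Marketing push = ((5−3)/6)² = 0.111
te_Ticketing = (4 + 4·7 + 22)/6 = 54/6 = 9; σ²_Ticketing = ((22−4)/6)² = 9.000
te_Staff briefing = (2 + 4·6 + 22)/6 = 48/6 = 8; σ²_Staff briefing = ((22−2)/6)² = 11.111
te_Rehearsal = (2 + 4·5 + 14)/6 = 36/6 = 6; σ²_Rehearsal = ((14−2)/6)² = 4.000
te_Signage = (6 + 4·11 + 28)/6 = 78/6 = 13; σ²_Signage = ((28−6)/6)² = 13.444

Forward pass:
ES_Permits = 0; EF_Permits = 7
ES_Catering order = 0; EF_Catering order = 14
ES_AV setup = 0; EF_AV setup = 15
ES_Stage build = 0; EF_Stage build = 9
ES_Marketing push = 7; EF_Marketing push = 7+4 = 11
ES_Ticketing = max(EF_Stage build=9, EF_Marketing push=11) = 11; EF_Ticketing = 11+9 = 20
ES_Staff briefing = max(EF_Catering order=14, EF_Marketing push=11) = 14; EF_Staff briefing = 14+8 = 22
ES_Rehearsal = max(EF_Stage build=9, EF_Staff briefing=22) = 22; EF_Rehearsal = 22+6 = 28
ES_Signage = max(EF_Permits=7, EF_AV setup=15, EF_Ticketing=20, EF_Rehearsal=28) = 28; EF_Signage = 28+13 = 41
Expected project duration μ = 41 days. Critical path: Catering order → Staff briefing → Rehearsal → Signage.

Variance along critical path = 9.000 + 11.111 + 4.000 + 13.444 = 37.556; σ = √37.556 = 6.128 days.
Z = (47 − 41) / 6.128 = 0.979
P(T ≤ 47) = Φ(0.979) ≈ 0.836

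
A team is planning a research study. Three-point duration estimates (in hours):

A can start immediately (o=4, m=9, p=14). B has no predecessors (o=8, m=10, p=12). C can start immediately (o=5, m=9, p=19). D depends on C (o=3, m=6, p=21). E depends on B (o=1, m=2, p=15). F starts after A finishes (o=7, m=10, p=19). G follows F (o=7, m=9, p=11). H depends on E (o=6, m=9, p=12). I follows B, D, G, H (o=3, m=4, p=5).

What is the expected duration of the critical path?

33 hours

te_A = (4 + 4·9 + 14)/6 = 54/6 = 9
te_B = (8 + 4·10 + 12)/6 = 60/6 = 10
te_C = (5 + 4·9 + 19)/6 = 60/6 = 10
te_D = (3 + 4·6 + 21)/6 = 48/6 = 8
te_E = (1 + 4·2 + 15)/6 = 24/6 = 4
te_F = (7 + 4·10 + 19)/6 = 66/6 = 11
te_G = (7 + 4·9 + 11)/6 = 54/6 = 9
te_H = (6 + 4·9 + 12)/6 = 54/6 = 9
te_I = (3 + 4·4 + 5)/6 = 24/6 = 4

Forward pass:
ES_A = 0; EF_A = 9
ES_B = 0; EF_B = 10
ES_C = 0; EF_C = 10
ES_D = 10; EF_D = 10+8 = 18
ES_E = 10; EF_E = 10+4 = 14
ES_F = 9; EF_F = 9+11 = 20
ES_G = 20; EF_G = 20+9 = 29
ES_H = 14; EF_H = 14+9 = 23
ES_I = max(EF_B=10, EF_D=18, EF_G=29, EF_H=23) = 29; EF_I = 29+4 = 33
Expected project duration μ = 33 hours. Critical path: A → F → G → I.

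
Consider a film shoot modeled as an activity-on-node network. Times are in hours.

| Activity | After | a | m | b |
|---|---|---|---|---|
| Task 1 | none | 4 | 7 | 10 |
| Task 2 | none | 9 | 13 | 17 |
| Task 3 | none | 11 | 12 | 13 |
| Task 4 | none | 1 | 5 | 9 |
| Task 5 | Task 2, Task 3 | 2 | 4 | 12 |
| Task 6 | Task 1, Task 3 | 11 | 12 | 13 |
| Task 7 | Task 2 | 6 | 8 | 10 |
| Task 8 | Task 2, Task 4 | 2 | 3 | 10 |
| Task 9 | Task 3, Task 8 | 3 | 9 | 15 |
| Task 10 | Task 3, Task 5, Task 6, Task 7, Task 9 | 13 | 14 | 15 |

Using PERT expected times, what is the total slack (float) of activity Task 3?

te_Task 1 = (4 + 4·7 + 10)/6 = 42/6 = 7
te_Task 2 = (9 + 4·13 + 17)/6 = 78/6 = 13
te_Task 3 = (11 + 4·12 + 13)/6 = 72/6 = 12
te_Task 4 = (1 + 4·5 + 9)/6 = 30/6 = 5
te_Task 5 = (2 + 4·4 + 12)/6 = 30/6 = 5
te_Task 6 = (11 + 4·12 + 13)/6 = 72/6 = 12
te_Task 7 = (6 + 4·8 + 10)/6 = 48/6 = 8
te_Task 8 = (2 + 4·3 + 10)/6 = 24/6 = 4
te_Task 9 = (3 + 4·9 + 15)/6 = 54/6 = 9
te_Task 10 = (13 + 4·14 + 15)/6 = 84/6 = 14

Forward pass:
ES_Task 1 = 0; EF_Task 1 = 7
ES_Task 2 = 0; EF_Task 2 = 13
ES_Task 3 = 0; EF_Task 3 = 12
ES_Task 4 = 0; EF_Task 4 = 5
ES_Task 5 = max(EF_Task 2=13, EF_Task 3=12) = 13; EF_Task 5 = 13+5 = 18
ES_Task 6 = max(EF_Task 1=7, EF_Task 3=12) = 12; EF_Task 6 = 12+12 = 24
ES_Task 7 = 13; EF_Task 7 = 13+8 = 21
ES_Task 8 = max(EF_Task 2=13, EF_Task 4=5) = 13; EF_Task 8 = 13+4 = 17
ES_Task 9 = max(EF_Task 3=12, EF_Task 8=17) = 17; EF_Task 9 = 17+9 = 26
ES_Task 10 = max(EF_Task 3=12, EF_Task 5=18, EF_Task 6=24, EF_Task 7=21, EF_Task 9=26) = 26; EF_Task 10 = 26+14 = 40
Expected project duration μ = 40 hours. Critical path: Task 2 → Task 8 → Task 9 → Task 10.

Backward pass:
LF_Task 10 = 40; LS_Task 10 = 40−14 = 26
LF_Task 9 = LS_Task 10 = 26; LS_Task 9 = 26−9 = 17
LF_Task 8 = LS_Task 9 = 17; LS_Task 8 = 17−4 = 13
LF_Task 7 = LS_Task 10 = 26; LS_Task 7 = 26−8 = 18
LF_Task 6 = LS_Task 10 = 26; LS_Task 6 = 26−12 = 14
LF_Task 5 = LS_Task 10 = 26; LS_Task 5 = 26−5 = 21
LF_Task 4 = LS_Task 8 = 13; LS_Task 4 = 13−5 = 8
LF_Task 3 = min(LS_Task 5=21, LS_Task 6=14, LS_Task 9=17, LS_Task 10=26) = 14; LS_Task 3 = 14−12 = 2
LF_Task 2 = min(LS_Task 5=21, LS_Task 7=18, LS_Task 8=13) = 13; LS_Task 2 = 13−13 = 0
LF_Task 1 = LS_Task 6 = 14; LS_Task 1 = 14−7 = 7
Slack_Task 3 = LS_Task 3 − ES_Task 3 = 2 − 0 = 2

2 hours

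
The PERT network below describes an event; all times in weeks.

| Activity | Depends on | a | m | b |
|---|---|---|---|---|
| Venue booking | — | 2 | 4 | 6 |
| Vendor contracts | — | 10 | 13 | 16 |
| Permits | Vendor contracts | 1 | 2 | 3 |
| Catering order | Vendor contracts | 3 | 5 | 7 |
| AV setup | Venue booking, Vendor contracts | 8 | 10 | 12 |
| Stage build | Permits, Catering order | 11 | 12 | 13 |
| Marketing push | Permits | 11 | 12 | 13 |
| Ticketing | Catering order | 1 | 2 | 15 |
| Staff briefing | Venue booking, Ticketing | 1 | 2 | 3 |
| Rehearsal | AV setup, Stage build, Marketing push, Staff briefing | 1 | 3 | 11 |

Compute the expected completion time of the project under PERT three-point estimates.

te_Venue booking = (2 + 4·4 + 6)/6 = 24/6 = 4
te_Vendor contracts = (10 + 4·13 + 16)/6 = 78/6 = 13
te_Permits = (1 + 4·2 + 3)/6 = 12/6 = 2
te_Catering order = (3 + 4·5 + 7)/6 = 30/6 = 5
te_AV setup = (8 + 4·10 + 12)/6 = 60/6 = 10
te_Stage build = (11 + 4·12 + 13)/6 = 72/6 = 12
te_Marketing push = (11 + 4·12 + 13)/6 = 72/6 = 12
te_Ticketing = (1 + 4·2 + 15)/6 = 24/6 = 4
te_Staff briefing = (1 + 4·2 + 3)/6 = 12/6 = 2
te_Rehearsal = (1 + 4·3 + 11)/6 = 24/6 = 4

Forward pass:
ES_Venue booking = 0; EF_Venue booking = 4
ES_Vendor contracts = 0; EF_Vendor contracts = 13
ES_Permits = 13; EF_Permits = 13+2 = 15
ES_Catering order = 13; EF_Catering order = 13+5 = 18
ES_AV setup = max(EF_Venue booking=4, EF_Vendor contracts=13) = 13; EF_AV setup = 13+10 = 23
ES_Stage build = max(EF_Permits=15, EF_Catering order=18) = 18; EF_Stage build = 18+12 = 30
ES_Marketing push = 15; EF_Marketing push = 15+12 = 27
ES_Ticketing = 18; EF_Ticketing = 18+4 = 22
ES_Staff briefing = max(EF_Venue booking=4, EF_Ticketing=22) = 22; EF_Staff briefing = 22+2 = 24
ES_Rehearsal = max(EF_AV setup=23, EF_Stage build=30, EF_Marketing push=27, EF_Staff briefing=24) = 30; EF_Rehearsal = 30+4 = 34
Expected project duration μ = 34 weeks. Critical path: Vendor contracts → Catering order → Stage build → Rehearsal.

34 weeks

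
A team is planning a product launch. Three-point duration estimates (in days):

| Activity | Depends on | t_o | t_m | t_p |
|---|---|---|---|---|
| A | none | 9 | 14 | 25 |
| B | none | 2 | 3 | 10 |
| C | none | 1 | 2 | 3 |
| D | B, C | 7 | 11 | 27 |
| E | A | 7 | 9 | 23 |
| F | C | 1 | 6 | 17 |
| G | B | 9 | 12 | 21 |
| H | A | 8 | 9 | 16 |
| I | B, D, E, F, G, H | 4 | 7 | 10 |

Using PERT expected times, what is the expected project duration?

te_A = (9 + 4·14 + 25)/6 = 90/6 = 15
te_B = (2 + 4·3 + 10)/6 = 24/6 = 4
te_C = (1 + 4·2 + 3)/6 = 12/6 = 2
te_D = (7 + 4·11 + 27)/6 = 78/6 = 13
te_E = (7 + 4·9 + 23)/6 = 66/6 = 11
te_F = (1 + 4·6 + 17)/6 = 42/6 = 7
te_G = (9 + 4·12 + 21)/6 = 78/6 = 13
te_H = (8 + 4·9 + 16)/6 = 60/6 = 10
te_I = (4 + 4·7 + 10)/6 = 42/6 = 7

Forward pass:
ES_A = 0; EF_A = 15
ES_B = 0; EF_B = 4
ES_C = 0; EF_C = 2
ES_D = max(EF_B=4, EF_C=2) = 4; EF_D = 4+13 = 17
ES_E = 15; EF_E = 15+11 = 26
ES_F = 2; EF_F = 2+7 = 9
ES_G = 4; EF_G = 4+13 = 17
ES_H = 15; EF_H = 15+10 = 25
ES_I = max(EF_B=4, EF_D=17, EF_E=26, EF_F=9, EF_G=17, EF_H=25) = 26; EF_I = 26+7 = 33
Expected project duration μ = 33 days. Critical path: A → E → I.

33 days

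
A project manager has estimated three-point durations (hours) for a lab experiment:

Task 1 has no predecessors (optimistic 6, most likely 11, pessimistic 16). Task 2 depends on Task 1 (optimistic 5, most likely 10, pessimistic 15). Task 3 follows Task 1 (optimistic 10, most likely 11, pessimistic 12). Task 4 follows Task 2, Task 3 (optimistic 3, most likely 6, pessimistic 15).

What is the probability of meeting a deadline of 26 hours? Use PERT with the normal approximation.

te_Task 1 = (6 + 4·11 + 16)/6 = 66/6 = 11; σ²_Task 1 = ((16−6)/6)² = 2.778
te_Task 2 = (5 + 4·10 + 15)/6 = 60/6 = 10; σ²_Task 2 = ((15−5)/6)² = 2.778
te_Task 3 = (10 + 4·11 + 12)/6 = 66/6 = 11; σ²_Task 3 = ((12−10)/6)² = 0.111
te_Task 4 = (3 + 4·6 + 15)/6 = 42/6 = 7; σ²_Task 4 = ((15−3)/6)² = 4.000

Forward pass:
ES_Task 1 = 0; EF_Task 1 = 11
ES_Task 2 = 11; EF_Task 2 = 11+10 = 21
ES_Task 3 = 11; EF_Task 3 = 11+11 = 22
ES_Task 4 = max(EF_Task 2=21, EF_Task 3=22) = 22; EF_Task 4 = 22+7 = 29
Expected project duration μ = 29 hours. Critical path: Task 1 → Task 3 → Task 4.

Variance along critical path = 2.778 + 0.111 + 4.000 = 6.889; σ = √6.889 = 2.625 hours.
Z = (26 − 29) / 2.625 = -1.143
P(T ≤ 26) = Φ(-1.143) ≈ 0.127

0.127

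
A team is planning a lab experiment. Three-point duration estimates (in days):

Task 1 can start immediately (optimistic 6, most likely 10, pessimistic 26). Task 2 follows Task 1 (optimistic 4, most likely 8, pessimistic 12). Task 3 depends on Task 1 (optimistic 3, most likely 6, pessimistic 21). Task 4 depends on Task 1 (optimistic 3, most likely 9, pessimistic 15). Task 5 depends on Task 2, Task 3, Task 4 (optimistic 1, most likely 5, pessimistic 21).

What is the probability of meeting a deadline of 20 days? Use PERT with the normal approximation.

0.059

te_Task 1 = (6 + 4·10 + 26)/6 = 72/6 = 12; σ²_Task 1 = ((26−6)/6)² = 11.111
te_Task 2 = (4 + 4·8 + 12)/6 = 48/6 = 8; σ²_Task 2 = ((12−4)/6)² = 1.778
te_Task 3 = (3 + 4·6 + 21)/6 = 48/6 = 8; σ²_Task 3 = ((21−3)/6)² = 9.000
te_Task 4 = (3 + 4·9 + 15)/6 = 54/6 = 9; σ²_Task 4 = ((15−3)/6)² = 4.000
te_Task 5 = (1 + 4·5 + 21)/6 = 42/6 = 7; σ²_Task 5 = ((21−1)/6)² = 11.111

Forward pass:
ES_Task 1 = 0; EF_Task 1 = 12
ES_Task 2 = 12; EF_Task 2 = 12+8 = 20
ES_Task 3 = 12; EF_Task 3 = 12+8 = 20
ES_Task 4 = 12; EF_Task 4 = 12+9 = 21
ES_Task 5 = max(EF_Task 2=20, EF_Task 3=20, EF_Task 4=21) = 21; EF_Task 5 = 21+7 = 28
Expected project duration μ = 28 days. Critical path: Task 1 → Task 4 → Task 5.

Variance along critical path = 11.111 + 4.000 + 11.111 = 26.222; σ = √26.222 = 5.121 days.
Z = (20 − 28) / 5.121 = -1.562
P(T ≤ 20) = Φ(-1.562) ≈ 0.059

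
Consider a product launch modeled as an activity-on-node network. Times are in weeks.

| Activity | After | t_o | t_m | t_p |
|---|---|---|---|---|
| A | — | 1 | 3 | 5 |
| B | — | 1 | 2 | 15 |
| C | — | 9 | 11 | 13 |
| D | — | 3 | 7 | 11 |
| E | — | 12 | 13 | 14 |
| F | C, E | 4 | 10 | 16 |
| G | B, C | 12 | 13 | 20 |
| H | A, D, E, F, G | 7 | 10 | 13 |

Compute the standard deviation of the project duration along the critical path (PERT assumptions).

1.80 weeks

te_A = (1 + 4·3 + 5)/6 = 18/6 = 3; σ²_A = ((5−1)/6)² = 0.444
te_B = (1 + 4·2 + 15)/6 = 24/6 = 4; σ²_B = ((15−1)/6)² = 5.444
te_C = (9 + 4·11 + 13)/6 = 66/6 = 11; σ²_C = ((13−9)/6)² = 0.444
te_D = (3 + 4·7 + 11)/6 = 42/6 = 7; σ²_D = ((11−3)/6)² = 1.778
te_E = (12 + 4·13 + 14)/6 = 78/6 = 13; σ²_E = ((14−12)/6)² = 0.111
te_F = (4 + 4·10 + 16)/6 = 60/6 = 10; σ²_F = ((16−4)/6)² = 4.000
te_G = (12 + 4·13 + 20)/6 = 84/6 = 14; σ²_G = ((20−12)/6)² = 1.778
te_H = (7 + 4·10 + 13)/6 = 60/6 = 10; σ²_H = ((13−7)/6)² = 1.000

Forward pass:
ES_A = 0; EF_A = 3
ES_B = 0; EF_B = 4
ES_C = 0; EF_C = 11
ES_D = 0; EF_D = 7
ES_E = 0; EF_E = 13
ES_F = max(EF_C=11, EF_E=13) = 13; EF_F = 13+10 = 23
ES_G = max(EF_B=4, EF_C=11) = 11; EF_G = 11+14 = 25
ES_H = max(EF_A=3, EF_D=7, EF_E=13, EF_F=23, EF_G=25) = 25; EF_H = 25+10 = 35
Expected project duration μ = 35 weeks. Critical path: C → G → H.

Variance along critical path = 0.444 + 1.778 + 1.000 = 3.222
σ = √3.222 = 1.795 weeks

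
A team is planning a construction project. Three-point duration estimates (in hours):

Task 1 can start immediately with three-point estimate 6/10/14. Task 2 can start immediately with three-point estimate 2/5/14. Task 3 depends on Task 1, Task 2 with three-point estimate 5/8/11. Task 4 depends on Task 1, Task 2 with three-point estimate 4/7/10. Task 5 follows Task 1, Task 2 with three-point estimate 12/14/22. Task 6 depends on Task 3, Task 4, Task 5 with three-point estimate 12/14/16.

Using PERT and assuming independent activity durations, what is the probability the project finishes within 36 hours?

0.090

te_Task 1 = (6 + 4·10 + 14)/6 = 60/6 = 10; σ²_Task 1 = ((14−6)/6)² = 1.778
te_Task 2 = (2 + 4·5 + 14)/6 = 36/6 = 6; σ²_Task 2 = ((14−2)/6)² = 4.000
te_Task 3 = (5 + 4·8 + 11)/6 = 48/6 = 8; σ²_Task 3 = ((11−5)/6)² = 1.000
te_Task 4 = (4 + 4·7 + 10)/6 = 42/6 = 7; σ²_Task 4 = ((10−4)/6)² = 1.000
te_Task 5 = (12 + 4·14 + 22)/6 = 90/6 = 15; σ²_Task 5 = ((22−12)/6)² = 2.778
te_Task 6 = (12 + 4·14 + 16)/6 = 84/6 = 14; σ²_Task 6 = ((16−12)/6)² = 0.444

Forward pass:
ES_Task 1 = 0; EF_Task 1 = 10
ES_Task 2 = 0; EF_Task 2 = 6
ES_Task 3 = max(EF_Task 1=10, EF_Task 2=6) = 10; EF_Task 3 = 10+8 = 18
ES_Task 4 = max(EF_Task 1=10, EF_Task 2=6) = 10; EF_Task 4 = 10+7 = 17
ES_Task 5 = max(EF_Task 1=10, EF_Task 2=6) = 10; EF_Task 5 = 10+15 = 25
ES_Task 6 = max(EF_Task 3=18, EF_Task 4=17, EF_Task 5=25) = 25; EF_Task 6 = 25+14 = 39
Expected project duration μ = 39 hours. Critical path: Task 1 → Task 5 → Task 6.

Variance along critical path = 1.778 + 2.778 + 0.444 = 5.000; σ = √5.000 = 2.236 hours.
Z = (36 − 39) / 2.236 = -1.342
P(T ≤ 36) = Φ(-1.342) ≈ 0.090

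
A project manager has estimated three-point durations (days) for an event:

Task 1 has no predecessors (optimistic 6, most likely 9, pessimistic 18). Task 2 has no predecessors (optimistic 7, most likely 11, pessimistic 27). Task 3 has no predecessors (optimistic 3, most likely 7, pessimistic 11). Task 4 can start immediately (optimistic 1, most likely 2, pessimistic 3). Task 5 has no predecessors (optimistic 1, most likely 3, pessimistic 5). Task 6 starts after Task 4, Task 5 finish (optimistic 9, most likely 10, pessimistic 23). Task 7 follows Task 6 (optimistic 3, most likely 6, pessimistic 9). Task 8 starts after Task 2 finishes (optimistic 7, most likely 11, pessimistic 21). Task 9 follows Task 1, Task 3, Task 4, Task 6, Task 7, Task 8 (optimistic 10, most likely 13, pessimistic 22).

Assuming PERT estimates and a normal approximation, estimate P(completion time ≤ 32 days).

te_Task 1 = (6 + 4·9 + 18)/6 = 60/6 = 10; σ²_Task 1 = ((18−6)/6)² = 4.000
te_Task 2 = (7 + 4·11 + 27)/6 = 78/6 = 13; σ²_Task 2 = ((27−7)/6)² = 11.111
te_Task 3 = (3 + 4·7 + 11)/6 = 42/6 = 7; σ²_Task 3 = ((11−3)/6)² = 1.778
te_Task 4 = (1 + 4·2 + 3)/6 = 12/6 = 2; σ²_Task 4 = ((3−1)/6)² = 0.111
te_Task 5 = (1 + 4·3 + 5)/6 = 18/6 = 3; σ²_Task 5 = ((5−1)/6)² = 0.444
te_Task 6 = (9 + 4·10 + 23)/6 = 72/6 = 12; σ²_Task 6 = ((23−9)/6)² = 5.444
te_Task 7 = (3 + 4·6 + 9)/6 = 36/6 = 6; σ²_Task 7 = ((9−3)/6)² = 1.000
te_Task 8 = (7 + 4·11 + 21)/6 = 72/6 = 12; σ²_Task 8 = ((21−7)/6)² = 5.444
te_Task 9 = (10 + 4·13 + 22)/6 = 84/6 = 14; σ²_Task 9 = ((22−10)/6)² = 4.000

Forward pass:
ES_Task 1 = 0; EF_Task 1 = 10
ES_Task 2 = 0; EF_Task 2 = 13
ES_Task 3 = 0; EF_Task 3 = 7
ES_Task 4 = 0; EF_Task 4 = 2
ES_Task 5 = 0; EF_Task 5 = 3
ES_Task 6 = max(EF_Task 4=2, EF_Task 5=3) = 3; EF_Task 6 = 3+12 = 15
ES_Task 7 = 15; EF_Task 7 = 15+6 = 21
ES_Task 8 = 13; EF_Task 8 = 13+12 = 25
ES_Task 9 = max(EF_Task 1=10, EF_Task 3=7, EF_Task 4=2, EF_Task 6=15, EF_Task 7=21, EF_Task 8=25) = 25; EF_Task 9 = 25+14 = 39
Expected project duration μ = 39 days. Critical path: Task 2 → Task 8 → Task 9.

Variance along critical path = 11.111 + 5.444 + 4.000 = 20.556; σ = √20.556 = 4.534 days.
Z = (32 − 39) / 4.534 = -1.544
P(T ≤ 32) = Φ(-1.544) ≈ 0.061

0.061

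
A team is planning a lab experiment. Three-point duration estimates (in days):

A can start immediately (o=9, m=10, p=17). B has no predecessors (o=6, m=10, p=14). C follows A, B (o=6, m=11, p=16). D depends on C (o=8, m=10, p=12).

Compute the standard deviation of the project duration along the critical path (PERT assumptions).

te_A = (9 + 4·10 + 17)/6 = 66/6 = 11; σ²_A = ((17−9)/6)² = 1.778
te_B = (6 + 4·10 + 14)/6 = 60/6 = 10; σ²_B = ((14−6)/6)² = 1.778
te_C = (6 + 4·11 + 16)/6 = 66/6 = 11; σ²_C = ((16−6)/6)² = 2.778
te_D = (8 + 4·10 + 12)/6 = 60/6 = 10; σ²_D = ((12−8)/6)² = 0.444

Forward pass:
ES_A = 0; EF_A = 11
ES_B = 0; EF_B = 10
ES_C = max(EF_A=11, EF_B=10) = 11; EF_C = 11+11 = 22
ES_D = 22; EF_D = 22+10 = 32
Expected project duration μ = 32 days. Critical path: A → C → D.

Variance along critical path = 1.778 + 2.778 + 0.444 = 5.000
σ = √5.000 = 2.236 days

2.24 days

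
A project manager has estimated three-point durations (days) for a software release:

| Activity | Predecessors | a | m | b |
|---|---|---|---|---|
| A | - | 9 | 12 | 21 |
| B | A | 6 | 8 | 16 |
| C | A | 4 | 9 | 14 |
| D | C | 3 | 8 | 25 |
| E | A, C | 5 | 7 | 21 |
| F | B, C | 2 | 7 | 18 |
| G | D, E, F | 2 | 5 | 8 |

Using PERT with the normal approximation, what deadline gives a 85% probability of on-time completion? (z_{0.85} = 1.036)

41.8 days

te_A = (9 + 4·12 + 21)/6 = 78/6 = 13; σ²_A = ((21−9)/6)² = 4.000
te_B = (6 + 4·8 + 16)/6 = 54/6 = 9; σ²_B = ((16−6)/6)² = 2.778
te_C = (4 + 4·9 + 14)/6 = 54/6 = 9; σ²_C = ((14−4)/6)² = 2.778
te_D = (3 + 4·8 + 25)/6 = 60/6 = 10; σ²_D = ((25−3)/6)² = 13.444
te_E = (5 + 4·7 + 21)/6 = 54/6 = 9; σ²_E = ((21−5)/6)² = 7.111
te_F = (2 + 4·7 + 18)/6 = 48/6 = 8; σ²_F = ((18−2)/6)² = 7.111
te_G = (2 + 4·5 + 8)/6 = 30/6 = 5; σ²_G = ((8−2)/6)² = 1.000

Forward pass:
ES_A = 0; EF_A = 13
ES_B = 13; EF_B = 13+9 = 22
ES_C = 13; EF_C = 13+9 = 22
ES_D = 22; EF_D = 22+10 = 32
ES_E = max(EF_A=13, EF_C=22) = 22; EF_E = 22+9 = 31
ES_F = max(EF_B=22, EF_C=22) = 22; EF_F = 22+8 = 30
ES_G = max(EF_D=32, EF_E=31, EF_F=30) = 32; EF_G = 32+5 = 37
Expected project duration μ = 37 days. Critical path: A → C → D → G.

Variance along critical path = 4.000 + 2.778 + 13.444 + 1.000 = 21.222; σ = 4.607 days.
D = μ + z·σ = 37 + 1.036·4.607 = 41.8 days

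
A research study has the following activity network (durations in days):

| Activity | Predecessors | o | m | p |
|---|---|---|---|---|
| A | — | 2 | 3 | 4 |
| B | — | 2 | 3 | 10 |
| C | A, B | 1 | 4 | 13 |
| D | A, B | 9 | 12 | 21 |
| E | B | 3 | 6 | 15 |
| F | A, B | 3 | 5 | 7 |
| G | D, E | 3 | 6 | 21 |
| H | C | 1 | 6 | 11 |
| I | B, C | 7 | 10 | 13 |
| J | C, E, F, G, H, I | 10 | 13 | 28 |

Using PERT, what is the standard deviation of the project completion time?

te_A = (2 + 4·3 + 4)/6 = 18/6 = 3; σ²_A = ((4−2)/6)² = 0.111
te_B = (2 + 4·3 + 10)/6 = 24/6 = 4; σ²_B = ((10−2)/6)² = 1.778
te_C = (1 + 4·4 + 13)/6 = 30/6 = 5; σ²_C = ((13−1)/6)² = 4.000
te_D = (9 + 4·12 + 21)/6 = 78/6 = 13; σ²_D = ((21−9)/6)² = 4.000
te_E = (3 + 4·6 + 15)/6 = 42/6 = 7; σ²_E = ((15−3)/6)² = 4.000
te_F = (3 + 4·5 + 7)/6 = 30/6 = 5; σ²_F = ((7−3)/6)² = 0.444
te_G = (3 + 4·6 + 21)/6 = 48/6 = 8; σ²_G = ((21−3)/6)² = 9.000
te_H = (1 + 4·6 + 11)/6 = 36/6 = 6; σ²_H = ((11−1)/6)² = 2.778
te_I = (7 + 4·10 + 13)/6 = 60/6 = 10; σ²_I = ((13−7)/6)² = 1.000
te_J = (10 + 4·13 + 28)/6 = 90/6 = 15; σ²_J = ((28−10)/6)² = 9.000

Forward pass:
ES_A = 0; EF_A = 3
ES_B = 0; EF_B = 4
ES_C = max(EF_A=3, EF_B=4) = 4; EF_C = 4+5 = 9
ES_D = max(EF_A=3, EF_B=4) = 4; EF_D = 4+13 = 17
ES_E = 4; EF_E = 4+7 = 11
ES_F = max(EF_A=3, EF_B=4) = 4; EF_F = 4+5 = 9
ES_G = max(EF_D=17, EF_E=11) = 17; EF_G = 17+8 = 25
ES_H = 9; EF_H = 9+6 = 15
ES_I = max(EF_B=4, EF_C=9) = 9; EF_I = 9+10 = 19
ES_J = max(EF_C=9, EF_E=11, EF_F=9, EF_G=25, EF_H=15, EF_I=19) = 25; EF_J = 25+15 = 40
Expected project duration μ = 40 days. Critical path: B → D → G → J.

Variance along critical path = 1.778 + 4.000 + 9.000 + 9.000 = 23.778
σ = √23.778 = 4.876 days

4.88 days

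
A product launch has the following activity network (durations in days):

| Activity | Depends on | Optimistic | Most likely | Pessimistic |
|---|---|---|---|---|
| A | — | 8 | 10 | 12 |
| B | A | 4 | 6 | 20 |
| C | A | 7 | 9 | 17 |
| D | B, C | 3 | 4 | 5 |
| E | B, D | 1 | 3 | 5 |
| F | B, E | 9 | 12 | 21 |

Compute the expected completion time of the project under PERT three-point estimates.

40 days

te_A = (8 + 4·10 + 12)/6 = 60/6 = 10
te_B = (4 + 4·6 + 20)/6 = 48/6 = 8
te_C = (7 + 4·9 + 17)/6 = 60/6 = 10
te_D = (3 + 4·4 + 5)/6 = 24/6 = 4
te_E = (1 + 4·3 + 5)/6 = 18/6 = 3
te_F = (9 + 4·12 + 21)/6 = 78/6 = 13

Forward pass:
ES_A = 0; EF_A = 10
ES_B = 10; EF_B = 10+8 = 18
ES_C = 10; EF_C = 10+10 = 20
ES_D = max(EF_B=18, EF_C=20) = 20; EF_D = 20+4 = 24
ES_E = max(EF_B=18, EF_D=24) = 24; EF_E = 24+3 = 27
ES_F = max(EF_B=18, EF_E=27) = 27; EF_F = 27+13 = 40
Expected project duration μ = 40 days. Critical path: A → C → D → E → F.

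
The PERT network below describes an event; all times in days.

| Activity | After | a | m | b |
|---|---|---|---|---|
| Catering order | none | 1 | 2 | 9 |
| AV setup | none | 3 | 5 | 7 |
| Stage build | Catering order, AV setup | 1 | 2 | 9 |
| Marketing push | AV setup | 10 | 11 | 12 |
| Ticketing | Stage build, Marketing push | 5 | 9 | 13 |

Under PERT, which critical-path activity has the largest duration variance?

te_Catering order = (1 + 4·2 + 9)/6 = 18/6 = 3; σ²_Catering order = ((9−1)/6)² = 1.778
te_AV setup = (3 + 4·5 + 7)/6 = 30/6 = 5; σ²_AV setup = ((7−3)/6)² = 0.444
te_Stage build = (1 + 4·2 + 9)/6 = 18/6 = 3; σ²_Stage build = ((9−1)/6)² = 1.778
te_Marketing push = (10 + 4·11 + 12)/6 = 66/6 = 11; σ²_Marketing push = ((12−10)/6)² = 0.111
te_Ticketing = (5 + 4·9 + 13)/6 = 54/6 = 9; σ²_Ticketing = ((13−5)/6)² = 1.778

Forward pass:
ES_Catering order = 0; EF_Catering order = 3
ES_AV setup = 0; EF_AV setup = 5
ES_Stage build = max(EF_Catering order=3, EF_AV setup=5) = 5; EF_Stage build = 5+3 = 8
ES_Marketing push = 5; EF_Marketing push = 5+11 = 16
ES_Ticketing = max(EF_Stage build=8, EF_Marketing push=16) = 16; EF_Ticketing = 16+9 = 25
Expected project duration μ = 25 days. Critical path: AV setup → Marketing push → Ticketing.

Variances on critical path: σ²_AV setup=0.444, σ²_Marketing push=0.111, σ²_Ticketing=1.778.
Largest is σ²_Ticketing = 1.778.

Ticketing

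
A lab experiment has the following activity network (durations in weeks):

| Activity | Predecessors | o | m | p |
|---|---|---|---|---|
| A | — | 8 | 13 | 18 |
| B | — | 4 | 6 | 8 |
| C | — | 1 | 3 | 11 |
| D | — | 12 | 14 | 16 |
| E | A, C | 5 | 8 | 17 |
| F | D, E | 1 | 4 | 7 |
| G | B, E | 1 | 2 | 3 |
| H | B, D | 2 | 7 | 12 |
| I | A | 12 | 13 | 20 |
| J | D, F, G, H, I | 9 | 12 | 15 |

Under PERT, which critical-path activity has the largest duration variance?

te_A = (8 + 4·13 + 18)/6 = 78/6 = 13; σ²_A = ((18−8)/6)² = 2.778
te_B = (4 + 4·6 + 8)/6 = 36/6 = 6; σ²_B = ((8−4)/6)² = 0.444
te_C = (1 + 4·3 + 11)/6 = 24/6 = 4; σ²_C = ((11−1)/6)² = 2.778
te_D = (12 + 4·14 + 16)/6 = 84/6 = 14; σ²_D = ((16−12)/6)² = 0.444
te_E = (5 + 4·8 + 17)/6 = 54/6 = 9; σ²_E = ((17−5)/6)² = 4.000
te_F = (1 + 4·4 + 7)/6 = 24/6 = 4; σ²_F = ((7−1)/6)² = 1.000
te_G = (1 + 4·2 + 3)/6 = 12/6 = 2; σ²_G = ((3−1)/6)² = 0.111
te_H = (2 + 4·7 + 12)/6 = 42/6 = 7; σ²_H = ((12−2)/6)² = 2.778
te_I = (12 + 4·13 + 20)/6 = 84/6 = 14; σ²_I = ((20−12)/6)² = 1.778
te_J = (9 + 4·12 + 15)/6 = 72/6 = 12; σ²_J = ((15−9)/6)² = 1.000

Forward pass:
ES_A = 0; EF_A = 13
ES_B = 0; EF_B = 6
ES_C = 0; EF_C = 4
ES_D = 0; EF_D = 14
ES_E = max(EF_A=13, EF_C=4) = 13; EF_E = 13+9 = 22
ES_F = max(EF_D=14, EF_E=22) = 22; EF_F = 22+4 = 26
ES_G = max(EF_B=6, EF_E=22) = 22; EF_G = 22+2 = 24
ES_H = max(EF_B=6, EF_D=14) = 14; EF_H = 14+7 = 21
ES_I = 13; EF_I = 13+14 = 27
ES_J = max(EF_D=14, EF_F=26, EF_G=24, EF_H=21, EF_I=27) = 27; EF_J = 27+12 = 39
Expected project duration μ = 39 weeks. Critical path: A → I → J.

Variances on critical path: σ²_A=2.778, σ²_I=1.778, σ²_J=1.000.
Largest is σ²_A = 2.778.

A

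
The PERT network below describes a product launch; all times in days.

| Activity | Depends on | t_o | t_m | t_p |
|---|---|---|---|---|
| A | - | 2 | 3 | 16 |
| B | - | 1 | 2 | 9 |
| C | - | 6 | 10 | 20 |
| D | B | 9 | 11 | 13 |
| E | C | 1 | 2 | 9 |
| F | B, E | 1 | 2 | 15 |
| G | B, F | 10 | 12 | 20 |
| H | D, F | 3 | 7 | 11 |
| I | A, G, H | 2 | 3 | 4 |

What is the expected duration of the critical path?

34 days

te_A = (2 + 4·3 + 16)/6 = 30/6 = 5
te_B = (1 + 4·2 + 9)/6 = 18/6 = 3
te_C = (6 + 4·10 + 20)/6 = 66/6 = 11
te_D = (9 + 4·11 + 13)/6 = 66/6 = 11
te_E = (1 + 4·2 + 9)/6 = 18/6 = 3
te_F = (1 + 4·2 + 15)/6 = 24/6 = 4
te_G = (10 + 4·12 + 20)/6 = 78/6 = 13
te_H = (3 + 4·7 + 11)/6 = 42/6 = 7
te_I = (2 + 4·3 + 4)/6 = 18/6 = 3

Forward pass:
ES_A = 0; EF_A = 5
ES_B = 0; EF_B = 3
ES_C = 0; EF_C = 11
ES_D = 3; EF_D = 3+11 = 14
ES_E = 11; EF_E = 11+3 = 14
ES_F = max(EF_B=3, EF_E=14) = 14; EF_F = 14+4 = 18
ES_G = max(EF_B=3, EF_F=18) = 18; EF_G = 18+13 = 31
ES_H = max(EF_D=14, EF_F=18) = 18; EF_H = 18+7 = 25
ES_I = max(EF_A=5, EF_G=31, EF_H=25) = 31; EF_I = 31+3 = 34
Expected project duration μ = 34 days. Critical path: C → E → F → G → I.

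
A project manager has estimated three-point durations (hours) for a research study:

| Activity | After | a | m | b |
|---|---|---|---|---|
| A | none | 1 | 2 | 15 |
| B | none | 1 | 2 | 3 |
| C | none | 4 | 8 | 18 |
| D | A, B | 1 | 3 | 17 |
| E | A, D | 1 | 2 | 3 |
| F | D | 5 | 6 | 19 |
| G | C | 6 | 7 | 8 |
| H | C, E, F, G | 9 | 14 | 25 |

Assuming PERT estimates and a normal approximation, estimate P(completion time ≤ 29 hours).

0.275

te_A = (1 + 4·2 + 15)/6 = 24/6 = 4; σ²_A = ((15−1)/6)² = 5.444
te_B = (1 + 4·2 + 3)/6 = 12/6 = 2; σ²_B = ((3−1)/6)² = 0.111
te_C = (4 + 4·8 + 18)/6 = 54/6 = 9; σ²_C = ((18−4)/6)² = 5.444
te_D = (1 + 4·3 + 17)/6 = 30/6 = 5; σ²_D = ((17−1)/6)² = 7.111
te_E = (1 + 4·2 + 3)/6 = 12/6 = 2; σ²_E = ((3−1)/6)² = 0.111
te_F = (5 + 4·6 + 19)/6 = 48/6 = 8; σ²_F = ((19−5)/6)² = 5.444
te_G = (6 + 4·7 + 8)/6 = 42/6 = 7; σ²_G = ((8−6)/6)² = 0.111
te_H = (9 + 4·14 + 25)/6 = 90/6 = 15; σ²_H = ((25−9)/6)² = 7.111

Forward pass:
ES_A = 0; EF_A = 4
ES_B = 0; EF_B = 2
ES_C = 0; EF_C = 9
ES_D = max(EF_A=4, EF_B=2) = 4; EF_D = 4+5 = 9
ES_E = max(EF_A=4, EF_D=9) = 9; EF_E = 9+2 = 11
ES_F = 9; EF_F = 9+8 = 17
ES_G = 9; EF_G = 9+7 = 16
ES_H = max(EF_C=9, EF_E=11, EF_F=17, EF_G=16) = 17; EF_H = 17+15 = 32
Expected project duration μ = 32 hours. Critical path: A → D → F → H.

Variance along critical path = 5.444 + 7.111 + 5.444 + 7.111 = 25.111; σ = √25.111 = 5.011 hours.
Z = (29 − 32) / 5.011 = -0.599
P(T ≤ 29) = Φ(-0.599) ≈ 0.275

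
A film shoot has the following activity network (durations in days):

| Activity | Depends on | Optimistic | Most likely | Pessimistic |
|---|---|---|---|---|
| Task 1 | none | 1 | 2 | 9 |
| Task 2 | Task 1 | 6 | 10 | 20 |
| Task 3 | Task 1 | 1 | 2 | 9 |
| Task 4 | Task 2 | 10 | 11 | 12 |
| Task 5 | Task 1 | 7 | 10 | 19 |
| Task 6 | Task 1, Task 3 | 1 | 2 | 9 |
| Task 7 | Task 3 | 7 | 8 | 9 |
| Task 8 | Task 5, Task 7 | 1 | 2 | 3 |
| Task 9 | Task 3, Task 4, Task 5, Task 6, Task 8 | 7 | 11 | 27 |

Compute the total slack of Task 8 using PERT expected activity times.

te_Task 1 = (1 + 4·2 + 9)/6 = 18/6 = 3
te_Task 2 = (6 + 4·10 + 20)/6 = 66/6 = 11
te_Task 3 = (1 + 4·2 + 9)/6 = 18/6 = 3
te_Task 4 = (10 + 4·11 + 12)/6 = 66/6 = 11
te_Task 5 = (7 + 4·10 + 19)/6 = 66/6 = 11
te_Task 6 = (1 + 4·2 + 9)/6 = 18/6 = 3
te_Task 7 = (7 + 4·8 + 9)/6 = 48/6 = 8
te_Task 8 = (1 + 4·2 + 3)/6 = 12/6 = 2
te_Task 9 = (7 + 4·11 + 27)/6 = 78/6 = 13

Forward pass:
ES_Task 1 = 0; EF_Task 1 = 3
ES_Task 2 = 3; EF_Task 2 = 3+11 = 14
ES_Task 3 = 3; EF_Task 3 = 3+3 = 6
ES_Task 4 = 14; EF_Task 4 = 14+11 = 25
ES_Task 5 = 3; EF_Task 5 = 3+11 = 14
ES_Task 6 = max(EF_Task 1=3, EF_Task 3=6) = 6; EF_Task 6 = 6+3 = 9
ES_Task 7 = 6; EF_Task 7 = 6+8 = 14
ES_Task 8 = max(EF_Task 5=14, EF_Task 7=14) = 14; EF_Task 8 = 14+2 = 16
ES_Task 9 = max(EF_Task 3=6, EF_Task 4=25, EF_Task 5=14, EF_Task 6=9, EF_Task 8=16) = 25; EF_Task 9 = 25+13 = 38
Expected project duration μ = 38 days. Critical path: Task 1 → Task 2 → Task 4 → Task 9.

Backward pass:
LF_Task 9 = 38; LS_Task 9 = 38−13 = 25
LF_Task 8 = LS_Task 9 = 25; LS_Task 8 = 25−2 = 23
LF_Task 7 = LS_Task 8 = 23; LS_Task 7 = 23−8 = 15
LF_Task 6 = LS_Task 9 = 25; LS_Task 6 = 25−3 = 22
LF_Task 5 = min(LS_Task 8=23, LS_Task 9=25) = 23; LS_Task 5 = 23−11 = 12
LF_Task 4 = LS_Task 9 = 25; LS_Task 4 = 25−11 = 14
LF_Task 3 = min(LS_Task 6=22, LS_Task 7=15, LS_Task 9=25) = 15; LS_Task 3 = 15−3 = 12
LF_Task 2 = LS_Task 4 = 14; LS_Task 2 = 14−11 = 3
LF_Task 1 = min(LS_Task 2=3, LS_Task 3=12, LS_Task 5=12, LS_Task 6=22) = 3; LS_Task 1 = 3−3 = 0
Slack_Task 8 = LS_Task 8 − ES_Task 8 = 23 − 14 = 9

9 days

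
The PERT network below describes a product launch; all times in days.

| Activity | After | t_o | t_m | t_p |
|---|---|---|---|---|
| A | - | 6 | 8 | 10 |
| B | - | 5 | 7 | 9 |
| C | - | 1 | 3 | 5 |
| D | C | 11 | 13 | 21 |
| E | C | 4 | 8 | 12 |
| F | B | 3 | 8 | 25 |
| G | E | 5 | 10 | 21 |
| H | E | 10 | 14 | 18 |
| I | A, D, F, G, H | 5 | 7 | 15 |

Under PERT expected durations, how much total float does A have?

te_A = (6 + 4·8 + 10)/6 = 48/6 = 8
te_B = (5 + 4·7 + 9)/6 = 42/6 = 7
te_C = (1 + 4·3 + 5)/6 = 18/6 = 3
te_D = (11 + 4·13 + 21)/6 = 84/6 = 14
te_E = (4 + 4·8 + 12)/6 = 48/6 = 8
te_F = (3 + 4·8 + 25)/6 = 60/6 = 10
te_G = (5 + 4·10 + 21)/6 = 66/6 = 11
te_H = (10 + 4·14 + 18)/6 = 84/6 = 14
te_I = (5 + 4·7 + 15)/6 = 48/6 = 8

Forward pass:
ES_A = 0; EF_A = 8
ES_B = 0; EF_B = 7
ES_C = 0; EF_C = 3
ES_D = 3; EF_D = 3+14 = 17
ES_E = 3; EF_E = 3+8 = 11
ES_F = 7; EF_F = 7+10 = 17
ES_G = 11; EF_G = 11+11 = 22
ES_H = 11; EF_H = 11+14 = 25
ES_I = max(EF_A=8, EF_D=17, EF_F=17, EF_G=22, EF_H=25) = 25; EF_I = 25+8 = 33
Expected project duration μ = 33 days. Critical path: C → E → H → I.

Backward pass:
LF_I = 33; LS_I = 33−8 = 25
LF_H = LS_I = 25; LS_H = 25−14 = 11
LF_G = LS_I = 25; LS_G = 25−11 = 14
LF_F = LS_I = 25; LS_F = 25−10 = 15
LF_E = min(LS_G=14, LS_H=11) = 11; LS_E = 11−8 = 3
LF_D = LS_I = 25; LS_D = 25−14 = 11
LF_C = min(LS_D=11, LS_E=3) = 3; LS_C = 3−3 = 0
LF_B = LS_F = 15; LS_B = 15−7 = 8
LF_A = LS_I = 25; LS_A = 25−8 = 17
Slack_A = LS_A − ES_A = 17 − 0 = 17

17 days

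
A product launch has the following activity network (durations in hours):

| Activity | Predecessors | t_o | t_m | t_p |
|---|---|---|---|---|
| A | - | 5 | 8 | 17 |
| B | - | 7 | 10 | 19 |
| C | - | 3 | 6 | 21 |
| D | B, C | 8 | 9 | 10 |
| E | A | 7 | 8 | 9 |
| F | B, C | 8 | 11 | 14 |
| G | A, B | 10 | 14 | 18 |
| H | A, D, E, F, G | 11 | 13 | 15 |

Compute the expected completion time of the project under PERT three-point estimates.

te_A = (5 + 4·8 + 17)/6 = 54/6 = 9
te_B = (7 + 4·10 + 19)/6 = 66/6 = 11
te_C = (3 + 4·6 + 21)/6 = 48/6 = 8
te_D = (8 + 4·9 + 10)/6 = 54/6 = 9
te_E = (7 + 4·8 + 9)/6 = 48/6 = 8
te_F = (8 + 4·11 + 14)/6 = 66/6 = 11
te_G = (10 + 4·14 + 18)/6 = 84/6 = 14
te_H = (11 + 4·13 + 15)/6 = 78/6 = 13

Forward pass:
ES_A = 0; EF_A = 9
ES_B = 0; EF_B = 11
ES_C = 0; EF_C = 8
ES_D = max(EF_B=11, EF_C=8) = 11; EF_D = 11+9 = 20
ES_E = 9; EF_E = 9+8 = 17
ES_F = max(EF_B=11, EF_C=8) = 11; EF_F = 11+11 = 22
ES_G = max(EF_A=9, EF_B=11) = 11; EF_G = 11+14 = 25
ES_H = max(EF_A=9, EF_D=20, EF_E=17, EF_F=22, EF_G=25) = 25; EF_H = 25+13 = 38
Expected project duration μ = 38 hours. Critical path: B → G → H.

38 hours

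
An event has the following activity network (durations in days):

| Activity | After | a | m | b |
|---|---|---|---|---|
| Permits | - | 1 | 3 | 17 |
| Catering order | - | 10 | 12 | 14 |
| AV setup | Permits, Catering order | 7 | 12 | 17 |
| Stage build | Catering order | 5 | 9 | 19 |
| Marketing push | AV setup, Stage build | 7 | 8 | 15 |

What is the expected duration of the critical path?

te_Permits = (1 + 4·3 + 17)/6 = 30/6 = 5
te_Catering order = (10 + 4·12 + 14)/6 = 72/6 = 12
te_AV setup = (7 + 4·12 + 17)/6 = 72/6 = 12
te_Stage build = (5 + 4·9 + 19)/6 = 60/6 = 10
te_Marketing push = (7 + 4·8 + 15)/6 = 54/6 = 9

Forward pass:
ES_Permits = 0; EF_Permits = 5
ES_Catering order = 0; EF_Catering order = 12
ES_AV setup = max(EF_Permits=5, EF_Catering order=12) = 12; EF_AV setup = 12+12 = 24
ES_Stage build = 12; EF_Stage build = 12+10 = 22
ES_Marketing push = max(EF_AV setup=24, EF_Stage build=22) = 24; EF_Marketing push = 24+9 = 33
Expected project duration μ = 33 days. Critical path: Catering order → AV setup → Marketing push.

33 days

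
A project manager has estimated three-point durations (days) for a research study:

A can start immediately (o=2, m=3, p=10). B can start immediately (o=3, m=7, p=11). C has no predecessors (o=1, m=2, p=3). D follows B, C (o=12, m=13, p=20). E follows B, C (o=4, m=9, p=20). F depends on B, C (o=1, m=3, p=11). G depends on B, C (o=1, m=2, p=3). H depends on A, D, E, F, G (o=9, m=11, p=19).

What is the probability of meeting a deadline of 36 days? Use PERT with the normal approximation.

te_A = (2 + 4·3 + 10)/6 = 24/6 = 4; σ²_A = ((10−2)/6)² = 1.778
te_B = (3 + 4·7 + 11)/6 = 42/6 = 7; σ²_B = ((11−3)/6)² = 1.778
te_C = (1 + 4·2 + 3)/6 = 12/6 = 2; σ²_C = ((3−1)/6)² = 0.111
te_D = (12 + 4·13 + 20)/6 = 84/6 = 14; σ²_D = ((20−12)/6)² = 1.778
te_E = (4 + 4·9 + 20)/6 = 60/6 = 10; σ²_E = ((20−4)/6)² = 7.111
te_F = (1 + 4·3 + 11)/6 = 24/6 = 4; σ²_F = ((11−1)/6)² = 2.778
te_G = (1 + 4·2 + 3)/6 = 12/6 = 2; σ²_G = ((3−1)/6)² = 0.111
te_H = (9 + 4·11 + 19)/6 = 72/6 = 12; σ²_H = ((19−9)/6)² = 2.778

Forward pass:
ES_A = 0; EF_A = 4
ES_B = 0; EF_B = 7
ES_C = 0; EF_C = 2
ES_D = max(EF_B=7, EF_C=2) = 7; EF_D = 7+14 = 21
ES_E = max(EF_B=7, EF_C=2) = 7; EF_E = 7+10 = 17
ES_F = max(EF_B=7, EF_C=2) = 7; EF_F = 7+4 = 11
ES_G = max(EF_B=7, EF_C=2) = 7; EF_G = 7+2 = 9
ES_H = max(EF_A=4, EF_D=21, EF_E=17, EF_F=11, EF_G=9) = 21; EF_H = 21+12 = 33
Expected project duration μ = 33 days. Critical path: B → D → H.

Variance along critical path = 1.778 + 1.778 + 2.778 = 6.333; σ = √6.333 = 2.517 days.
Z = (36 − 33) / 2.517 = 1.192
P(T ≤ 36) = Φ(1.192) ≈ 0.883

0.883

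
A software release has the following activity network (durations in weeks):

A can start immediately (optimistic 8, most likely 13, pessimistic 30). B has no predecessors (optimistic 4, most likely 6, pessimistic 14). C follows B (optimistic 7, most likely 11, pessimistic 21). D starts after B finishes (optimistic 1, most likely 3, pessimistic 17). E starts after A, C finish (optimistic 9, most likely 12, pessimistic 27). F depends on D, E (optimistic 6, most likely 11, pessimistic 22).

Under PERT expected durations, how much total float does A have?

4 weeks

te_A = (8 + 4·13 + 30)/6 = 90/6 = 15
te_B = (4 + 4·6 + 14)/6 = 42/6 = 7
te_C = (7 + 4·11 + 21)/6 = 72/6 = 12
te_D = (1 + 4·3 + 17)/6 = 30/6 = 5
te_E = (9 + 4·12 + 27)/6 = 84/6 = 14
te_F = (6 + 4·11 + 22)/6 = 72/6 = 12

Forward pass:
ES_A = 0; EF_A = 15
ES_B = 0; EF_B = 7
ES_C = 7; EF_C = 7+12 = 19
ES_D = 7; EF_D = 7+5 = 12
ES_E = max(EF_A=15, EF_C=19) = 19; EF_E = 19+14 = 33
ES_F = max(EF_D=12, EF_E=33) = 33; EF_F = 33+12 = 45
Expected project duration μ = 45 weeks. Critical path: B → C → E → F.

Backward pass:
LF_F = 45; LS_F = 45−12 = 33
LF_E = LS_F = 33; LS_E = 33−14 = 19
LF_D = LS_F = 33; LS_D = 33−5 = 28
LF_C = LS_E = 19; LS_C = 19−12 = 7
LF_B = min(LS_C=7, LS_D=28) = 7; LS_B = 7−7 = 0
LF_A = LS_E = 19; LS_A = 19−15 = 4
Slack_A = LS_A − ES_A = 4 − 0 = 4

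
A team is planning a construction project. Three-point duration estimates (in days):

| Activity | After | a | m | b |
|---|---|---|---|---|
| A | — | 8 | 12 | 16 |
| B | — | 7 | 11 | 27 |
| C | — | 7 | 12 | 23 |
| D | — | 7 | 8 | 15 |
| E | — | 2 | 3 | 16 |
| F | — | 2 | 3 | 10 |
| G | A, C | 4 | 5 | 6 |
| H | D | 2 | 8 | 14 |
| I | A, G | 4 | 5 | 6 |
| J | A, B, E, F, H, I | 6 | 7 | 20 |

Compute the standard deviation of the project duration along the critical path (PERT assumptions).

3.57 days

te_A = (8 + 4·12 + 16)/6 = 72/6 = 12; σ²_A = ((16−8)/6)² = 1.778
te_B = (7 + 4·11 + 27)/6 = 78/6 = 13; σ²_B = ((27−7)/6)² = 11.111
te_C = (7 + 4·12 + 23)/6 = 78/6 = 13; σ²_C = ((23−7)/6)² = 7.111
te_D = (7 + 4·8 + 15)/6 = 54/6 = 9; σ²_D = ((15−7)/6)² = 1.778
te_E = (2 + 4·3 + 16)/6 = 30/6 = 5; σ²_E = ((16−2)/6)² = 5.444
te_F = (2 + 4·3 + 10)/6 = 24/6 = 4; σ²_F = ((10−2)/6)² = 1.778
te_G = (4 + 4·5 + 6)/6 = 30/6 = 5; σ²_G = ((6−4)/6)² = 0.111
te_H = (2 + 4·8 + 14)/6 = 48/6 = 8; σ²_H = ((14−2)/6)² = 4.000
te_I = (4 + 4·5 + 6)/6 = 30/6 = 5; σ²_I = ((6−4)/6)² = 0.111
te_J = (6 + 4·7 + 20)/6 = 54/6 = 9; σ²_J = ((20−6)/6)² = 5.444

Forward pass:
ES_A = 0; EF_A = 12
ES_B = 0; EF_B = 13
ES_C = 0; EF_C = 13
ES_D = 0; EF_D = 9
ES_E = 0; EF_E = 5
ES_F = 0; EF_F = 4
ES_G = max(EF_A=12, EF_C=13) = 13; EF_G = 13+5 = 18
ES_H = 9; EF_H = 9+8 = 17
ES_I = max(EF_A=12, EF_G=18) = 18; EF_I = 18+5 = 23
ES_J = max(EF_A=12, EF_B=13, EF_E=5, EF_F=4, EF_H=17, EF_I=23) = 23; EF_J = 23+9 = 32
Expected project duration μ = 32 days. Critical path: C → G → I → J.

Variance along critical path = 7.111 + 0.111 + 0.111 + 5.444 = 12.778
σ = √12.778 = 3.575 days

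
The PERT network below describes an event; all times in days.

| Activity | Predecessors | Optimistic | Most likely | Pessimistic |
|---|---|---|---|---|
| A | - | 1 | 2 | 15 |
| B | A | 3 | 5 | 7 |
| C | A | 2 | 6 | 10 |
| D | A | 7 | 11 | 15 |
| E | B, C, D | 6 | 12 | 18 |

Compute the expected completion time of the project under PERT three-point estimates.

27 days

te_A = (1 + 4·2 + 15)/6 = 24/6 = 4
te_B = (3 + 4·5 + 7)/6 = 30/6 = 5
te_C = (2 + 4·6 + 10)/6 = 36/6 = 6
te_D = (7 + 4·11 + 15)/6 = 66/6 = 11
te_E = (6 + 4·12 + 18)/6 = 72/6 = 12

Forward pass:
ES_A = 0; EF_A = 4
ES_B = 4; EF_B = 4+5 = 9
ES_C = 4; EF_C = 4+6 = 10
ES_D = 4; EF_D = 4+11 = 15
ES_E = max(EF_B=9, EF_C=10, EF_D=15) = 15; EF_E = 15+12 = 27
Expected project duration μ = 27 days. Critical path: A → D → E.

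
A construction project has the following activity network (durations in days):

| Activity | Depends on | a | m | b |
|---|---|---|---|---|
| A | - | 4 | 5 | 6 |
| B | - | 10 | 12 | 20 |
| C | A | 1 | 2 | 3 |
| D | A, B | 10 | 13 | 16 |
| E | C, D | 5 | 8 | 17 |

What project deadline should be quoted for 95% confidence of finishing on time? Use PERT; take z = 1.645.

te_A = (4 + 4·5 + 6)/6 = 30/6 = 5; σ²_A = ((6−4)/6)² = 0.111
te_B = (10 + 4·12 + 20)/6 = 78/6 = 13; σ²_B = ((20−10)/6)² = 2.778
te_C = (1 + 4·2 + 3)/6 = 12/6 = 2; σ²_C = ((3−1)/6)² = 0.111
te_D = (10 + 4·13 + 16)/6 = 78/6 = 13; σ²_D = ((16−10)/6)² = 1.000
te_E = (5 + 4·8 + 17)/6 = 54/6 = 9; σ²_E = ((17−5)/6)² = 4.000

Forward pass:
ES_A = 0; EF_A = 5
ES_B = 0; EF_B = 13
ES_C = 5; EF_C = 5+2 = 7
ES_D = max(EF_A=5, EF_B=13) = 13; EF_D = 13+13 = 26
ES_E = max(EF_C=7, EF_D=26) = 26; EF_E = 26+9 = 35
Expected project duration μ = 35 days. Critical path: B → D → E.

Variance along critical path = 2.778 + 1.000 + 4.000 = 7.778; σ = 2.789 days.
D = μ + z·σ = 35 + 1.645·2.789 = 39.6 days

39.6 days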